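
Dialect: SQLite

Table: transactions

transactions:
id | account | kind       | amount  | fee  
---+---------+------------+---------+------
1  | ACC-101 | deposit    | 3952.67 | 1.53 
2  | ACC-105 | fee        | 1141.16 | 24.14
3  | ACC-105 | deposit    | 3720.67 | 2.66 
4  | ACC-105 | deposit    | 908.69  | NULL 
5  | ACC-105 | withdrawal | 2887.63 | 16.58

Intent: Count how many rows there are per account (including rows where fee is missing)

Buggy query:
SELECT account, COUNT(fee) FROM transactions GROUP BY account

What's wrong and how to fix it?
Bug: COUNT(fee) skips NULLs, so groups with missing fee are undercounted

Fix: Replace COUNT(fee) with COUNT(*)

Corrected query:
SELECT account, COUNT(*) FROM transactions GROUP BY account

Result:
account | COUNT(*)
--------+---------
ACC-101 | 1       
ACC-105 | 4       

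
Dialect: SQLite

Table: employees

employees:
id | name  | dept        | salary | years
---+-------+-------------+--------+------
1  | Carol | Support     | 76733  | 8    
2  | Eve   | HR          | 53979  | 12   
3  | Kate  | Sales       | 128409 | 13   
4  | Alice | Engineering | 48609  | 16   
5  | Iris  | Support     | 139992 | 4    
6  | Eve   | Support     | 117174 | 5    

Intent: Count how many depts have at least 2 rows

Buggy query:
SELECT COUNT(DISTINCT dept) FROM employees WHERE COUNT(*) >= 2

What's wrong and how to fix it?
Bug: WHERE filters individual rows, not groups, so a group-level COUNT is invalid there

Fix: Use a subquery that GROUPs and filters with HAVING, then count its rows

Corrected query:
SELECT COUNT(*) FROM (SELECT dept FROM employees GROUP BY dept HAVING COUNT(*) >= 2)

Result:
COUNT(*)
--------
1       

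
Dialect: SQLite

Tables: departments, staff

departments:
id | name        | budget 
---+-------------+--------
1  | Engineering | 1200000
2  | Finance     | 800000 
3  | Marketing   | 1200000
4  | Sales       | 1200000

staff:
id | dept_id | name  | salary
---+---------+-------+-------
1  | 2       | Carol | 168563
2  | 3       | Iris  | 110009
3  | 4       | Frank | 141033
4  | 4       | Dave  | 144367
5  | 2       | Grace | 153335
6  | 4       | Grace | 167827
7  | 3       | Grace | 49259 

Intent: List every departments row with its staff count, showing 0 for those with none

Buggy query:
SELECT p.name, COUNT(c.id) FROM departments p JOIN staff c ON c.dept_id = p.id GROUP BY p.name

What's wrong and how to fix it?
Bug: INNER JOIN drops departments rows that have no matching staff rows

Fix: Switch to LEFT JOIN to retain unmatched parent rows

Corrected query:
SELECT p.name, COUNT(c.id) FROM departments p LEFT JOIN staff c ON c.dept_id = p.id GROUP BY p.name

Result:
name        | COUNT(c.id)
------------+------------
Engineering | 0          
Finance     | 2          
Marketing   | 2          
Sales       | 3          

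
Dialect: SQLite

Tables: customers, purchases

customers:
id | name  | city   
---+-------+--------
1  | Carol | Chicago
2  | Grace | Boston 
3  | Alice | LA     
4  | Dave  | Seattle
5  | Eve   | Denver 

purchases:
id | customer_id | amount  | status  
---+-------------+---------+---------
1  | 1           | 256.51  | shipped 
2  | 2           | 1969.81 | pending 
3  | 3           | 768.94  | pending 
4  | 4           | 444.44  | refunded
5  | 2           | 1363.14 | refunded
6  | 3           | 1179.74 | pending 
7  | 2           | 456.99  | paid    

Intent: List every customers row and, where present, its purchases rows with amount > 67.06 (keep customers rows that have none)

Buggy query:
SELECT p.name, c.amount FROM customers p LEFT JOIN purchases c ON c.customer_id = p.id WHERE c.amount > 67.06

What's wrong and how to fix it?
Bug: Filtering c.amount in WHERE discards the NULL rows produced by LEFT JOIN, turning it into an inner join

Fix: Move the right-table condition into the ON clause so unmatched parents are kept

Corrected query:
SELECT p.name, c.amount FROM customers p LEFT JOIN purchases c ON c.customer_id = p.id AND c.amount > 67.06

Result:
name  | amount 
------+--------
Carol | 256.51 
Grace | 456.99 
Grace | 1363.14
Grace | 1969.81
Alice | 768.94 
Alice | 1179.74
Dave  | 444.44 
Eve   | NULL   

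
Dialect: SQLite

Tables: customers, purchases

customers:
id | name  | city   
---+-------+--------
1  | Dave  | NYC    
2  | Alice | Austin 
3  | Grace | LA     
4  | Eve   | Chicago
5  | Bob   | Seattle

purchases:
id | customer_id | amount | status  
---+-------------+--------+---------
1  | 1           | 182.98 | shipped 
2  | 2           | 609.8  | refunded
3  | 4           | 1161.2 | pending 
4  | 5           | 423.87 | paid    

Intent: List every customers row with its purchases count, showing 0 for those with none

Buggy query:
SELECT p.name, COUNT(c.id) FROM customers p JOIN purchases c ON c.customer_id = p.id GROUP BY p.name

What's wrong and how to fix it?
Bug: INNER JOIN drops customers rows that have no matching purchases rows

Fix: Switch to LEFT JOIN to retain unmatched parent rows

Corrected query:
SELECT p.name, COUNT(c.id) FROM customers p LEFT JOIN purchases c ON c.customer_id = p.id GROUP BY p.name

Result:
name  | COUNT(c.id)
------+------------
Alice | 1          
Bob   | 1          
Dave  | 1          
Eve   | 1          
Grace | 0          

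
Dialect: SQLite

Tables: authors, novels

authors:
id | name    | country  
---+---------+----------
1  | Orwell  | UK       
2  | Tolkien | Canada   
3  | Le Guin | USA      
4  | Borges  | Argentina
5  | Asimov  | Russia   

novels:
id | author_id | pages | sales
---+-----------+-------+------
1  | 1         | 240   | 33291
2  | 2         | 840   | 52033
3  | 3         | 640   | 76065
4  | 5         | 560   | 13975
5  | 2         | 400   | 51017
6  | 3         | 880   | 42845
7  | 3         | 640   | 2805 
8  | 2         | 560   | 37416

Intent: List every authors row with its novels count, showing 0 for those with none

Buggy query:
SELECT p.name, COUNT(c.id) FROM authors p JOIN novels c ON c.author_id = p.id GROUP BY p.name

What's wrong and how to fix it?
Bug: An inner join excludes parents with zero children

Fix: Switch to LEFT JOIN to retain unmatched parent rows

Corrected query:
SELECT p.name, COUNT(c.id) FROM authors p LEFT JOIN novels c ON c.author_id = p.id GROUP BY p.name

Result:
name    | COUNT(c.id)
--------+------------
Asimov  | 1          
Borges  | 0          
Le Guin | 3          
Orwell  | 1          
Tolkien | 3          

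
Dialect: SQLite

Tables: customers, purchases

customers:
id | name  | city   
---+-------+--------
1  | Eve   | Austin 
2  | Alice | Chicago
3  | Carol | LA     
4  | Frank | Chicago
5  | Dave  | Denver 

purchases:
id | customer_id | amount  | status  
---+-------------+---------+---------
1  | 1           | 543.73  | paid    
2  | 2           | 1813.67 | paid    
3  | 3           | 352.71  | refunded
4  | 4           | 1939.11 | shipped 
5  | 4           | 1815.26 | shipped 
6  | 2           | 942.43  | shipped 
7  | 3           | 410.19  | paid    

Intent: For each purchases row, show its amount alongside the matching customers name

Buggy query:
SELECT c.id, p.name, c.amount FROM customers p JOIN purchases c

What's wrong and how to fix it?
Bug: JOIN with no ON clause produces a cartesian product; every purchases row pairs with every customers row

Fix: Specify the join condition linking the foreign key to the parent id

Corrected query:
SELECT c.id, p.name, c.amount FROM customers p JOIN purchases c ON c.customer_id = p.id

Result:
id | name  | amount 
---+-------+--------
1  | Eve   | 543.73 
2  | Alice | 1813.67
3  | Carol | 352.71 
4  | Frank | 1939.11
5  | Frank | 1815.26
6  | Alice | 942.43 
7  | Carol | 410.19 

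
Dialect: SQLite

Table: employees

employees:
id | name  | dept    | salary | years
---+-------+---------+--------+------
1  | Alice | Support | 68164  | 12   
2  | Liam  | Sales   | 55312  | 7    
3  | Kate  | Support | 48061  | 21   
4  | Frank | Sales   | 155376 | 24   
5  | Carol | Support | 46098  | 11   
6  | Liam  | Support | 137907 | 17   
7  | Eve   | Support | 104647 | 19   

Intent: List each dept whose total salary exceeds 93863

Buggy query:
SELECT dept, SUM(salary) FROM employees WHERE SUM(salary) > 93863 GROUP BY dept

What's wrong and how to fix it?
Bug: SUM(salary) is an aggregate, but WHERE filters rows before aggregation

Fix: Move the aggregate condition to a HAVING clause

Corrected query:
SELECT dept, SUM(salary) FROM employees GROUP BY dept HAVING SUM(salary) > 93863

Result:
dept    | SUM(salary)
--------+------------
Sales   | 210688     
Support | 404877     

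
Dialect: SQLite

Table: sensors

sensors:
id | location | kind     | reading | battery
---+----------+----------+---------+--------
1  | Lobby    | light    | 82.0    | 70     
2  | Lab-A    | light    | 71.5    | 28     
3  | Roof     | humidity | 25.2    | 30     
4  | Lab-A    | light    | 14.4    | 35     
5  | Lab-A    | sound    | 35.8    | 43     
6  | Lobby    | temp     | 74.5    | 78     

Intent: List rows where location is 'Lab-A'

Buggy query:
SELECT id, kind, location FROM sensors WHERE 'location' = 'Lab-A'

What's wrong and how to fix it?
Bug: Single quotes denote string literals in SQL; the column name is being compared as a constant string

Fix: Remove the quotes around the column name (or use double quotes for an identifier)

Corrected query:
SELECT id, kind, location FROM sensors WHERE location = 'Lab-A'

Result:
id | kind  | location
---+-------+---------
2  | light | Lab-A   
4  | light | Lab-A   
5  | sound | Lab-A   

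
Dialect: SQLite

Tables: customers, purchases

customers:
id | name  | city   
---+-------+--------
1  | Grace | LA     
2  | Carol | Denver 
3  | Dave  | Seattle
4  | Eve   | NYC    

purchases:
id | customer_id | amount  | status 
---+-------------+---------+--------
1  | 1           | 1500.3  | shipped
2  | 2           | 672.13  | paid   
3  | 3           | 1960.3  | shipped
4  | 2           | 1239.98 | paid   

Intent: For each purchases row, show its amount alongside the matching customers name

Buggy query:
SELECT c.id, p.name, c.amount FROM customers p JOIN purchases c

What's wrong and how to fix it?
Bug: JOIN with no ON clause produces a cartesian product; every purchases row pairs with every customers row

Fix: Specify the join condition linking the foreign key to the parent id

Corrected query:
SELECT c.id, p.name, c.amount FROM customers p JOIN purchases c ON c.customer_id = p.id

Result:
id | name  | amount 
---+-------+--------
1  | Grace | 1500.3 
2  | Carol | 672.13 
3  | Dave  | 1960.3 
4  | Carol | 1239.98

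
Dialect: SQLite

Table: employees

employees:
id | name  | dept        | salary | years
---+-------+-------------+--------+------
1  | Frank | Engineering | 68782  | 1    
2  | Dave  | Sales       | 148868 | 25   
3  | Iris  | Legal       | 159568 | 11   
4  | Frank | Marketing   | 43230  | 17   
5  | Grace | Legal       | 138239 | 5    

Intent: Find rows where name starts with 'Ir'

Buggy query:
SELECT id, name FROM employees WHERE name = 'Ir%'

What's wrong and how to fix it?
Bug: '=' compares the literal string including the % character; pattern matching needs LIKE

Fix: Use LIKE for wildcard pattern matching

Corrected query:
SELECT id, name FROM employees WHERE name LIKE 'Ir%'

Result:
id | name
---+-----
3  | Iris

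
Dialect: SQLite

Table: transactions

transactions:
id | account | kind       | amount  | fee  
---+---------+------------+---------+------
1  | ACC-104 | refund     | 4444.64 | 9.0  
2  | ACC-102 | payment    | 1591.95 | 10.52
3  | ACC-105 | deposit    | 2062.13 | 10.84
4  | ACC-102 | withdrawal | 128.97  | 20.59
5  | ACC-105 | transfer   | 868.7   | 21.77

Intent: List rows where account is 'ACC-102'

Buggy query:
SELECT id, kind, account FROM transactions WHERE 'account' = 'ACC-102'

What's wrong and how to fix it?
Bug: Single quotes denote string literals in SQL; the column name is being compared as a constant string

Fix: Remove the quotes around the column name (or use double quotes for an identifier)

Corrected query:
SELECT id, kind, account FROM transactions WHERE account = 'ACC-102'

Result:
id | kind       | account
---+------------+--------
2  | payment    | ACC-102
4  | withdrawal | ACC-102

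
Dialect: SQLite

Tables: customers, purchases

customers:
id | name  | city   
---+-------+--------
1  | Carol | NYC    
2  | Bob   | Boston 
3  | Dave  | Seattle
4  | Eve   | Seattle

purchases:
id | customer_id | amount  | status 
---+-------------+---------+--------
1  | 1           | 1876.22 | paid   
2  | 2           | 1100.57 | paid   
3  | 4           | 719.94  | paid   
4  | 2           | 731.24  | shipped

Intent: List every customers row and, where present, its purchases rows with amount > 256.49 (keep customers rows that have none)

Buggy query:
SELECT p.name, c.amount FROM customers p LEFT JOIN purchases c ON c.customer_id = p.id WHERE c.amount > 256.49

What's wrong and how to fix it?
Bug: Filtering c.amount in WHERE discards the NULL rows produced by LEFT JOIN, turning it into an inner join

Fix: Move the right-table condition into the ON clause so unmatched parents are kept

Corrected query:
SELECT p.name, c.amount FROM customers p LEFT JOIN purchases c ON c.customer_id = p.id AND c.amount > 256.49

Result:
name  | amount 
------+--------
Carol | 1876.22
Bob   | 731.24 
Bob   | 1100.57
Dave  | NULL   
Eve   | 719.94 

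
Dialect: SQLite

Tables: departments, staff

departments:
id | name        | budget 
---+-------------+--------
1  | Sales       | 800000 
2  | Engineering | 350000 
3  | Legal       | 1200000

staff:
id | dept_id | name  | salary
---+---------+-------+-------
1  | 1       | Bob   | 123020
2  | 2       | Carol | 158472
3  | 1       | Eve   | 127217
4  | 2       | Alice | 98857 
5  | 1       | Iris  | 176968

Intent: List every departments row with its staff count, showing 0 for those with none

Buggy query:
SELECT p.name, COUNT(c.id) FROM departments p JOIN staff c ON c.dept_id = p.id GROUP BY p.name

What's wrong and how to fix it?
Bug: INNER JOIN drops departments rows that have no matching staff rows

Fix: Use LEFT JOIN so parents without children still appear (COUNT(c.id) gives 0)

Corrected query:
SELECT p.name, COUNT(c.id) FROM departments p LEFT JOIN staff c ON c.dept_id = p.id GROUP BY p.name

Result:
name        | COUNT(c.id)
------------+------------
Engineering | 2          
Legal       | 0          
Sales       | 3          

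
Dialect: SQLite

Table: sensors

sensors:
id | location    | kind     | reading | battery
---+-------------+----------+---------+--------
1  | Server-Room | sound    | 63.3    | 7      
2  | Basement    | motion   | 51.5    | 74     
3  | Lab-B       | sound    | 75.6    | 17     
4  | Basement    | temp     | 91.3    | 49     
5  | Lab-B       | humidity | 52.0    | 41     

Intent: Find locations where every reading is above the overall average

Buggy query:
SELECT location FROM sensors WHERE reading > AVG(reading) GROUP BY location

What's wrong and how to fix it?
Bug: WHERE evaluates per row before aggregation, so AVG() is unavailable

Fix: Use a subquery for AVG and a HAVING MIN(...) filter so the condition holds for every row in the group

Corrected query:
SELECT location FROM sensors GROUP BY location HAVING MIN(reading) > (SELECT AVG(reading) FROM sensors)

Result:
(no rows)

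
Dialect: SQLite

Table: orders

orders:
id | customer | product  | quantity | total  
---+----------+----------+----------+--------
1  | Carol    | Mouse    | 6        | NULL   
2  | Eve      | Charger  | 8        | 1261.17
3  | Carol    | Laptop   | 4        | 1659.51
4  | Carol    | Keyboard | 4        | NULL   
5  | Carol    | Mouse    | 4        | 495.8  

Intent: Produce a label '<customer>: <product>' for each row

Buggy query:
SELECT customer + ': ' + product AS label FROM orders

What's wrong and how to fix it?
Bug: '+' is numeric addition; on text columns SQLite converts them to 0 instead of concatenating

Fix: Use the || operator for string concatenation

Corrected query:
SELECT customer || ': ' || product AS label FROM orders

Result:
label          
---------------
Carol: Mouse   
Eve: Charger   
Carol: Laptop  
Carol: Keyboard
Carol: Mouse   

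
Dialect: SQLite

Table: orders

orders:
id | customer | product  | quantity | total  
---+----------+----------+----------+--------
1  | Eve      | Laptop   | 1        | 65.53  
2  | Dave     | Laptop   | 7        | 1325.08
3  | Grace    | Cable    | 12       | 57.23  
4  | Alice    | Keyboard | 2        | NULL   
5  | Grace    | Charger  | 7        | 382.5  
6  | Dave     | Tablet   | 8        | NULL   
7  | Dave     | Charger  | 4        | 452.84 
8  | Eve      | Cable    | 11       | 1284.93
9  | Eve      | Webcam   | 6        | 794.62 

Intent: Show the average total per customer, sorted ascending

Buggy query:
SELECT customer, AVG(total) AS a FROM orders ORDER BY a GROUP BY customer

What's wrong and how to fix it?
Bug: ORDER BY appears before GROUP BY; SQL clause order requires GROUP BY first

Fix: Move ORDER BY to the end, after GROUP BY

Corrected query:
SELECT customer, AVG(total) AS a FROM orders GROUP BY customer ORDER BY a

Result:
customer | a         
---------+-----------
Alice    | NULL      
Grace    | 219.865   
Eve      | 715.026667
Dave     | 888.96    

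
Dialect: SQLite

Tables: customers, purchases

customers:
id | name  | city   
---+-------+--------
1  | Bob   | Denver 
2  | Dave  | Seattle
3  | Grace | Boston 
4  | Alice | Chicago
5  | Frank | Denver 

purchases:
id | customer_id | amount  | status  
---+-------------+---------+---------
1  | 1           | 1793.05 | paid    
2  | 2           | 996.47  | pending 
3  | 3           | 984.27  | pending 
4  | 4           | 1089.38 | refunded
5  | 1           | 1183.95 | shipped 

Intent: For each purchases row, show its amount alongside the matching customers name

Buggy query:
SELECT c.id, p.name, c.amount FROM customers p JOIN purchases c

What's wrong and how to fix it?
Bug: JOIN with no ON clause produces a cartesian product; every purchases row pairs with every customers row

Fix: Add ON c.customer_id = p.id to the JOIN

Corrected query:
SELECT c.id, p.name, c.amount FROM customers p JOIN purchases c ON c.customer_id = p.id

Result:
id | name  | amount 
---+-------+--------
1  | Bob   | 1793.05
2  | Dave  | 996.47 
3  | Grace | 984.27 
4  | Alice | 1089.38
5  | Bob   | 1183.95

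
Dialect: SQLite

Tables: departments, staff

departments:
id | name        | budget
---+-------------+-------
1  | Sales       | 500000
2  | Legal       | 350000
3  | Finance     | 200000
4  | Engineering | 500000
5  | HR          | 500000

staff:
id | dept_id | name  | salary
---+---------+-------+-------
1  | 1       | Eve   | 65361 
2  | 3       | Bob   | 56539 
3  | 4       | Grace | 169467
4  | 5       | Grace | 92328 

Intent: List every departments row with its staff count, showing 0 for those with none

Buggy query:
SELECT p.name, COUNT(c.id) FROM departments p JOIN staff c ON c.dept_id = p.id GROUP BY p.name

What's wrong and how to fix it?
Bug: INNER JOIN drops departments rows that have no matching staff rows

Fix: Use LEFT JOIN so parents without children still appear (COUNT(c.id) gives 0)

Corrected query:
SELECT p.name, COUNT(c.id) FROM departments p LEFT JOIN staff c ON c.dept_id = p.id GROUP BY p.name

Result:
name        | COUNT(c.id)
------------+------------
Engineering | 1          
Finance     | 1          
HR          | 1          
Legal       | 0          
Sales       | 1          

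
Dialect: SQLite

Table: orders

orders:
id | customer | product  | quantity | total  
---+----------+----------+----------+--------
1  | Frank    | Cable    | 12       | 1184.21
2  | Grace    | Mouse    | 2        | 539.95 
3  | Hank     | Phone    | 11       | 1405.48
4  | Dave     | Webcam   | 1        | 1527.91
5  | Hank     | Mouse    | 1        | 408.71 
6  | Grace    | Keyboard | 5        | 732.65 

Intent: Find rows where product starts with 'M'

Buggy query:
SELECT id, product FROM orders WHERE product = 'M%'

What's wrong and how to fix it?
Bug: '=' compares the literal string including the % character; pattern matching needs LIKE

Fix: Replace '=' with LIKE so 'M%' is treated as a pattern

Corrected query:
SELECT id, product FROM orders WHERE product LIKE 'M%'

Result:
id | product
---+--------
2  | Mouse  
5  | Mouse  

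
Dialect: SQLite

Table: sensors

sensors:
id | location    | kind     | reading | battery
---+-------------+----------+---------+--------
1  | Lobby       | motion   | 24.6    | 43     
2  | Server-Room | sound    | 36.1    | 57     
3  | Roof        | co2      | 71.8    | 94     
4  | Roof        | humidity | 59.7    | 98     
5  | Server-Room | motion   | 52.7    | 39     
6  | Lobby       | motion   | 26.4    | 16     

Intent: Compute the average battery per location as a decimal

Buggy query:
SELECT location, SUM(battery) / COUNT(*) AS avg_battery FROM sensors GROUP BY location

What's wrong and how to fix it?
Bug: SUM(battery) and COUNT(*) are both integers; the division truncates the fractional part

Fix: Multiply by 1.0 (or CAST to REAL) to force floating-point division

Corrected query:
SELECT location, SUM(battery) * 1.0 / COUNT(*) AS avg_battery FROM sensors GROUP BY location

Result:
location    | avg_battery
------------+------------
Lobby       | 29.5       
Roof        | 96         
Server-Room | 48         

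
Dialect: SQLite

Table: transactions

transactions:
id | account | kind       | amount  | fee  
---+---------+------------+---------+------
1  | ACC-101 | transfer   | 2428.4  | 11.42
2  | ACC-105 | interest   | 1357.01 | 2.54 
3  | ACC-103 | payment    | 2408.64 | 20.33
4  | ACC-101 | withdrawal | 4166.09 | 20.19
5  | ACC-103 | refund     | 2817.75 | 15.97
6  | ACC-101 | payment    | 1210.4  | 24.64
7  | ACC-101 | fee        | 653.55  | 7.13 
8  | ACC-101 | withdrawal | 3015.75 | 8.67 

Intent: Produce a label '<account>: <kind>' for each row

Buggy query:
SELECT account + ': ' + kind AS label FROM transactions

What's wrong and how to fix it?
Bug: SQLite uses || for string concatenation; + coerces text to numbers (yielding 0)

Fix: Replace + with || to concatenate text

Corrected query:
SELECT account || ': ' || kind AS label FROM transactions

Result:
label              
-------------------
ACC-101: transfer  
ACC-105: interest  
ACC-103: payment   
ACC-101: withdrawal
ACC-103: refund    
ACC-101: payment   
ACC-101: fee       
ACC-101: withdrawal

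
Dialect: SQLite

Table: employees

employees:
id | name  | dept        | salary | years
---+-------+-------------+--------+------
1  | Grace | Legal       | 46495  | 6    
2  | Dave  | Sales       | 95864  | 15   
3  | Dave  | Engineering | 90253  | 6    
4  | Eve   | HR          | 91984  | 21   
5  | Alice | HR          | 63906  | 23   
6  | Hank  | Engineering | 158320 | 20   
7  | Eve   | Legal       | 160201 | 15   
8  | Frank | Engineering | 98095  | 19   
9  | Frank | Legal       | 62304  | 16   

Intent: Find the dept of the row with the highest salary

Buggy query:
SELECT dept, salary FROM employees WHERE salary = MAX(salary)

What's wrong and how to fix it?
Bug: MAX(salary) is an aggregate and cannot be used directly in WHERE

Fix: Wrap MAX in a scalar subquery so WHERE compares against a single value

Corrected query:
SELECT dept, salary FROM employees WHERE salary = (SELECT MAX(salary) FROM employees)

Result:
dept  | salary
------+-------
Legal | 160201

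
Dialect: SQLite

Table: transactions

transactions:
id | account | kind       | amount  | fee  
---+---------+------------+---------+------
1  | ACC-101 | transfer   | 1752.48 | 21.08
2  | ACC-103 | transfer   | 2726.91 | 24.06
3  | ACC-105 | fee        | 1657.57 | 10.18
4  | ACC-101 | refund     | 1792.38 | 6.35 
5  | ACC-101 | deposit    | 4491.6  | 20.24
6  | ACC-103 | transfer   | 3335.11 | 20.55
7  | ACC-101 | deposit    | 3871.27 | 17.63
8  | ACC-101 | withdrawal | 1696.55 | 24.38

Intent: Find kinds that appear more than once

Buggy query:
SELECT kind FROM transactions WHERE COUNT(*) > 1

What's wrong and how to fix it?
Bug: WHERE can't reference COUNT(*); aggregates are computed after WHERE

Fix: Group first, then use HAVING for the count condition

Corrected query:
SELECT kind FROM transactions GROUP BY kind HAVING COUNT(*) > 1

Result:
kind    
--------
deposit 
transfer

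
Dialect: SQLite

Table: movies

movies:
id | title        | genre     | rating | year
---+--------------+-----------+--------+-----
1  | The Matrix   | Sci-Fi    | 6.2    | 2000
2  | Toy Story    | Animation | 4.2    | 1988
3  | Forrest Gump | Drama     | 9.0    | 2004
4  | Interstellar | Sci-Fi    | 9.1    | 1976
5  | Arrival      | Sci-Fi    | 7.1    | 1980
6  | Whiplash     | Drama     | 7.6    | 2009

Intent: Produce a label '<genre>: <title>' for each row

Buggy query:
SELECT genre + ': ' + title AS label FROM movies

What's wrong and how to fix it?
Bug: '+' is numeric addition; on text columns SQLite converts them to 0 instead of concatenating

Fix: Replace + with || to concatenate text

Corrected query:
SELECT genre || ': ' || title AS label FROM movies

Result:
label               
--------------------
Sci-Fi: The Matrix  
Animation: Toy Story
Drama: Forrest Gump 
Sci-Fi: Interstellar
Sci-Fi: Arrival     
Drama: Whiplash     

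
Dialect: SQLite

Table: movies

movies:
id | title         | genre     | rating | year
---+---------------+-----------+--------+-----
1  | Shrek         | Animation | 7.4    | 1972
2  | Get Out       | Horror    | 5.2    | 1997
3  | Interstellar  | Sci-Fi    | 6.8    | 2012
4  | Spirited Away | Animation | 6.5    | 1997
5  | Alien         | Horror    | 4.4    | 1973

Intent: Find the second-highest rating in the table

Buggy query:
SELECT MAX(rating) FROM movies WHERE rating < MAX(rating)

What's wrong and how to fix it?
Bug: The inner MAX is an aggregate inside WHERE, which is not allowed

Fix: Put the inner MAX in a scalar subquery

Corrected query:
SELECT MAX(rating) FROM movies WHERE rating < (SELECT MAX(rating) FROM movies)

Result:
MAX(rating)
-----------
6.8        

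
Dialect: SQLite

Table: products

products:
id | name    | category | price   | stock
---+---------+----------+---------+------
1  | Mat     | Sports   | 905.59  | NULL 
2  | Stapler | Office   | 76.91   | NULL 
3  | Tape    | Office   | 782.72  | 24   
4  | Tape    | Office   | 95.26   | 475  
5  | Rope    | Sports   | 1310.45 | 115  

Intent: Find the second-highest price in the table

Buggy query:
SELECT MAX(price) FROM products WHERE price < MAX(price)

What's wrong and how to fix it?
Bug: MAX(price) on the right of the comparison is an aggregate-in-WHERE error

Fix: Put the inner MAX in a scalar subquery

Corrected query:
SELECT MAX(price) FROM products WHERE price < (SELECT MAX(price) FROM products)

Result:
MAX(price)
----------
905.59    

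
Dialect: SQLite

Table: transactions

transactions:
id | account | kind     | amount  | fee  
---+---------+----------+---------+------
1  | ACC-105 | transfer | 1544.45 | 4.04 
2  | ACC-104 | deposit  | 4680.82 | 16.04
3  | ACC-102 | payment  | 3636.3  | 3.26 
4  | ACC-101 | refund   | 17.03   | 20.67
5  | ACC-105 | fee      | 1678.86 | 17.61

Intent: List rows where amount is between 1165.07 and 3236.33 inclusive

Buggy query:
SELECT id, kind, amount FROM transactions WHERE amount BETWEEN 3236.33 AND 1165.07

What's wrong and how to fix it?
Bug: BETWEEN expects the lower bound first; with 3236.33 AND 1165.07 the range is empty

Fix: Write BETWEEN 1165.07 AND 3236.33

Corrected query:
SELECT id, kind, amount FROM transactions WHERE amount BETWEEN 1165.07 AND 3236.33

Result:
id | kind     | amount 
---+----------+--------
1  | transfer | 1544.45
5  | fee      | 1678.86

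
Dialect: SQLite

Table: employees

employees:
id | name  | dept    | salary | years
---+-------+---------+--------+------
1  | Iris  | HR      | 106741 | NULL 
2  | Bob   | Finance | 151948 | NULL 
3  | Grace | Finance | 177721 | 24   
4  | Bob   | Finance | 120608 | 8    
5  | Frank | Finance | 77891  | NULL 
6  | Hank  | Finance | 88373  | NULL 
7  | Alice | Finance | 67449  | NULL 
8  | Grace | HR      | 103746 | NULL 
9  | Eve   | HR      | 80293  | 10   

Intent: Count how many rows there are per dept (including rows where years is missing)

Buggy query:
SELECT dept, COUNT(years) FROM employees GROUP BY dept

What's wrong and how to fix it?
Bug: COUNT(column) counts non-NULL values only; rows with NULL years aren't counted

Fix: Use COUNT(*) to count all rows regardless of NULL

Corrected query:
SELECT dept, COUNT(*) FROM employees GROUP BY dept

Result:
dept    | COUNT(*)
--------+---------
Finance | 6       
HR      | 3       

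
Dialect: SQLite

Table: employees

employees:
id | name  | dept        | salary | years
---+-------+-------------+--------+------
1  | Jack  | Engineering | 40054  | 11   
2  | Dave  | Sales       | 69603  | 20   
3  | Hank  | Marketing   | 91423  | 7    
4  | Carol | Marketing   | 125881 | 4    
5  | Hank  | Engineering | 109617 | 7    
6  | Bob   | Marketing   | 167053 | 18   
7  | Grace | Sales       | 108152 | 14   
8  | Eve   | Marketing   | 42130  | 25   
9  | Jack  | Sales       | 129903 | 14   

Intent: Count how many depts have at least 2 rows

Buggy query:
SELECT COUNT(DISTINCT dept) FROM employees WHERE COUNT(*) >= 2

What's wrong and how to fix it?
Bug: COUNT(*) cannot appear in WHERE; the per-group count doesn't exist yet

Fix: Group first with HAVING COUNT(*) >= 2, then COUNT the resulting groups

Corrected query:
SELECT COUNT(*) FROM (SELECT dept FROM employees GROUP BY dept HAVING COUNT(*) >= 2)

Result:
COUNT(*)
--------
3       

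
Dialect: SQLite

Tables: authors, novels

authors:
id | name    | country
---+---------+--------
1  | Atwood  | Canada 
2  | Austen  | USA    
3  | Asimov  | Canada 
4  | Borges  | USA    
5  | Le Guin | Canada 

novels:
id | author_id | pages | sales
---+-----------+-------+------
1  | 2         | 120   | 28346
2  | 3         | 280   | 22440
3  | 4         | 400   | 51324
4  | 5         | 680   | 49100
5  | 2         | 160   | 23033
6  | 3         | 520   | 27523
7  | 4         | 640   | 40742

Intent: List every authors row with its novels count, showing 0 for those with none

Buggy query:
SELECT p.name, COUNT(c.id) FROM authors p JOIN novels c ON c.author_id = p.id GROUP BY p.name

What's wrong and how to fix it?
Bug: An inner join excludes parents with zero children

Fix: Switch to LEFT JOIN to retain unmatched parent rows

Corrected query:
SELECT p.name, COUNT(c.id) FROM authors p LEFT JOIN novels c ON c.author_id = p.id GROUP BY p.name

Result:
name    | COUNT(c.id)
--------+------------
Asimov  | 2          
Atwood  | 0          
Austen  | 2          
Borges  | 2          
Le Guin | 1          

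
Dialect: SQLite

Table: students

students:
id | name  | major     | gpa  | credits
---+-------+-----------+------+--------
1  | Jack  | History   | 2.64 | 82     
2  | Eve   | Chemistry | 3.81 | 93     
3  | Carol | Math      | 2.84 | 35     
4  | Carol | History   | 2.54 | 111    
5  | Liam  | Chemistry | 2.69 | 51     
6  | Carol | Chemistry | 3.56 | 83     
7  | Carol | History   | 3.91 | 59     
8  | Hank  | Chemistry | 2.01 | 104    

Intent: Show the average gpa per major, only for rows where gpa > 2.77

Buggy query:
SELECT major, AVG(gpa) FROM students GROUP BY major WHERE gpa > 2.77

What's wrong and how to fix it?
Bug: Row-level WHERE must come before GROUP BY in the clause order

Fix: Place WHERE between FROM and GROUP BY

Corrected query:
SELECT major, AVG(gpa) FROM students WHERE gpa > 2.77 GROUP BY major

Result:
major     | AVG(gpa)
----------+---------
Chemistry | 3.685   
History   | 3.91    
Math      | 2.84    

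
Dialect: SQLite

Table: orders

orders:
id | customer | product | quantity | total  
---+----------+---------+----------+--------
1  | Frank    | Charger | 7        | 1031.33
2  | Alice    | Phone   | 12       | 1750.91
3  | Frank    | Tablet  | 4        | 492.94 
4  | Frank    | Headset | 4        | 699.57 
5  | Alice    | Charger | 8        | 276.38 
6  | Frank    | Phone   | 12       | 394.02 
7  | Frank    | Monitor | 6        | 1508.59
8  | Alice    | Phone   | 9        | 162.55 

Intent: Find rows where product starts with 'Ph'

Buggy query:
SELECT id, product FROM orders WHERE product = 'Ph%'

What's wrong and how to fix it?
Bug: '=' compares the literal string including the % character; pattern matching needs LIKE

Fix: Replace '=' with LIKE so 'Ph%' is treated as a pattern

Corrected query:
SELECT id, product FROM orders WHERE product LIKE 'Ph%'

Result:
id | product
---+--------
2  | Phone  
6  | Phone  
8  | Phone  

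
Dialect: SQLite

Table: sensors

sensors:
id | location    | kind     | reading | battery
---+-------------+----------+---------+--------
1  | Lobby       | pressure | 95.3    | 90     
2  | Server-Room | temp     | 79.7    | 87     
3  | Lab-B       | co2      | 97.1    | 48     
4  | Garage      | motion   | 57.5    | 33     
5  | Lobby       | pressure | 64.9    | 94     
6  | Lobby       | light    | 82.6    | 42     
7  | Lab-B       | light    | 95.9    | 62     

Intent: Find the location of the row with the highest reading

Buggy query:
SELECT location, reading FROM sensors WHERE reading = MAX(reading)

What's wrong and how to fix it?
Bug: WHERE is evaluated per row; an aggregate over the whole table isn't defined there

Fix: Wrap MAX in a scalar subquery so WHERE compares against a single value

Corrected query:
SELECT location, reading FROM sensors WHERE reading = (SELECT MAX(reading) FROM sensors)

Result:
location | reading
---------+--------
Lab-B    | 97.1   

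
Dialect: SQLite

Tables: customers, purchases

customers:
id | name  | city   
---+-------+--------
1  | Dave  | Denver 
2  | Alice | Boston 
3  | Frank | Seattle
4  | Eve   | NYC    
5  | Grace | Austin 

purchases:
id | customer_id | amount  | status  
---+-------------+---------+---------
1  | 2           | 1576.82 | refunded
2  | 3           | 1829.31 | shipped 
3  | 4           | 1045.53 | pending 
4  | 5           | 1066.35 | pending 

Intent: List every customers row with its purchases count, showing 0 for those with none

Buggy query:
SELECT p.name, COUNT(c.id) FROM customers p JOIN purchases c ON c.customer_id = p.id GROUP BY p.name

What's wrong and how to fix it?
Bug: INNER JOIN drops customers rows that have no matching purchases rows

Fix: Switch to LEFT JOIN to retain unmatched parent rows

Corrected query:
SELECT p.name, COUNT(c.id) FROM customers p LEFT JOIN purchases c ON c.customer_id = p.id GROUP BY p.name

Result:
name  | COUNT(c.id)
------+------------
Alice | 1          
Dave  | 0          
Eve   | 1          
Frank | 1          
Grace | 1          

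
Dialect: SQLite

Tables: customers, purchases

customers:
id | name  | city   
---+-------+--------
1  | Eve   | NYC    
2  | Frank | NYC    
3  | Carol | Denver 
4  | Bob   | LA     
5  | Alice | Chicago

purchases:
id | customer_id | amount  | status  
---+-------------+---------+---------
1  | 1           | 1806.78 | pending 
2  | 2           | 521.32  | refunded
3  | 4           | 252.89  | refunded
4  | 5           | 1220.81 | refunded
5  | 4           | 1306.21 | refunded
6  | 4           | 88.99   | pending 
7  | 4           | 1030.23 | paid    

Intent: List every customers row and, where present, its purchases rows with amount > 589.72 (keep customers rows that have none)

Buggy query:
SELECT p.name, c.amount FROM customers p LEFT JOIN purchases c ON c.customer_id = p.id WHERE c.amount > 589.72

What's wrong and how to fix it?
Bug: Filtering c.amount in WHERE discards the NULL rows produced by LEFT JOIN, turning it into an inner join

Fix: Put 'c.amount > 589.72' in the JOIN's ON clause instead of WHERE

Corrected query:
SELECT p.name, c.amount FROM customers p LEFT JOIN purchases c ON c.customer_id = p.id AND c.amount > 589.72

Result:
name  | amount 
------+--------
Eve   | 1806.78
Frank | NULL   
Carol | NULL   
Bob   | 1030.23
Bob   | 1306.21
Alice | 1220.81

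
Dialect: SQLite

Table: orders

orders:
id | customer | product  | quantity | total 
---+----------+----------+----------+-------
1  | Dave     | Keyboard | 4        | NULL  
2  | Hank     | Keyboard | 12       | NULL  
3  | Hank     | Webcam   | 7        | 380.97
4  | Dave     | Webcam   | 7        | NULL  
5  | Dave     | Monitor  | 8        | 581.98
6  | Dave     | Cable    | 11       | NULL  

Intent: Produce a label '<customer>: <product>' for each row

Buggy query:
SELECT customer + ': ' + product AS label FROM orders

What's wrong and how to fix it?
Bug: SQLite uses || for string concatenation; + coerces text to numbers (yielding 0)

Fix: Replace + with || to concatenate text

Corrected query:
SELECT customer || ': ' || product AS label FROM orders

Result:
label         
--------------
Dave: Keyboard
Hank: Keyboard
Hank: Webcam  
Dave: Webcam  
Dave: Monitor 
Dave: Cable   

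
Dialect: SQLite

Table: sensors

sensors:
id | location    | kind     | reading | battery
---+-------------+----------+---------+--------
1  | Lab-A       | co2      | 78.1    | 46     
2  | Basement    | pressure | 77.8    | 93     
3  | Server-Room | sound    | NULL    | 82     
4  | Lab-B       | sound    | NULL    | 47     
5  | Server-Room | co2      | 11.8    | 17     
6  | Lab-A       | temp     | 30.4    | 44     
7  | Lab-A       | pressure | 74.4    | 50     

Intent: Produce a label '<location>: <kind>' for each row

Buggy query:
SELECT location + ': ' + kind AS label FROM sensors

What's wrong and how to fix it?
Bug: SQLite uses || for string concatenation; + coerces text to numbers (yielding 0)

Fix: Replace + with || to concatenate text

Corrected query:
SELECT location || ': ' || kind AS label FROM sensors

Result:
label             
------------------
Lab-A: co2        
Basement: pressure
Server-Room: sound
Lab-B: sound      
Server-Room: co2  
Lab-A: temp       
Lab-A: pressure   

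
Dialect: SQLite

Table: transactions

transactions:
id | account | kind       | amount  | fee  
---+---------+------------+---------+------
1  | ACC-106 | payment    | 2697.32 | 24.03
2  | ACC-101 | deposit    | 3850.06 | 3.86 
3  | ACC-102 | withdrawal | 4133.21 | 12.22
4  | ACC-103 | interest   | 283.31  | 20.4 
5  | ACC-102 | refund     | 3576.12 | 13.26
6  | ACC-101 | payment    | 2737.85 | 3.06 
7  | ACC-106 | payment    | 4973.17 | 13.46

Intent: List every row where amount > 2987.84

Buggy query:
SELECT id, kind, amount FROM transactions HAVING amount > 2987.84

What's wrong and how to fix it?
Bug: HAVING filters the output of aggregation, but this query has no GROUP BY and no aggregate functions, so SQLite rejects it (HAVING clause on a non-aggregate query); the condition here is per row

Fix: Replace HAVING with WHERE since the condition applies to individual rows

Corrected query:
SELECT id, kind, amount FROM transactions WHERE amount > 2987.84

Result:
id | kind       | amount 
---+------------+--------
2  | deposit    | 3850.06
3  | withdrawal | 4133.21
5  | refund     | 3576.12
7  | payment    | 4973.17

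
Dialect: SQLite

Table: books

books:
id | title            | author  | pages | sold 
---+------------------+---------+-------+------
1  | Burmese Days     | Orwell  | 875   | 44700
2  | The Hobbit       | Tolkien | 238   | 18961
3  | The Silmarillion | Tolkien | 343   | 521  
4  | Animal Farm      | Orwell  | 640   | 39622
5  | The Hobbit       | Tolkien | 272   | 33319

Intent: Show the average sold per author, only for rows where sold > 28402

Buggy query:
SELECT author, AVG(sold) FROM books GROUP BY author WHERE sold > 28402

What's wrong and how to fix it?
Bug: WHERE cannot follow GROUP BY

Fix: Move the WHERE clause before GROUP BY

Corrected query:
SELECT author, AVG(sold) FROM books WHERE sold > 28402 GROUP BY author

Result:
author  | AVG(sold)
--------+----------
Orwell  | 42161    
Tolkien | 33319    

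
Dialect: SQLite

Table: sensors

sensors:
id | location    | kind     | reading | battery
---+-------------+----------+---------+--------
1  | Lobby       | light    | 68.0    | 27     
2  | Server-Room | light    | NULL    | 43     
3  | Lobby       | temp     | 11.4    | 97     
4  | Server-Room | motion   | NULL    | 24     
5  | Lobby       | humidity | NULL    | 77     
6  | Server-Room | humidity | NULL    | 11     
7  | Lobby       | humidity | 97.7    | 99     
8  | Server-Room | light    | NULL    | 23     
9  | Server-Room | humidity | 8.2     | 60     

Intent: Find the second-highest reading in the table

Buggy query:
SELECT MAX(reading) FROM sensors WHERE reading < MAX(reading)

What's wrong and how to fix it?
Bug: The inner MAX is an aggregate inside WHERE, which is not allowed

Fix: Compute the overall MAX in a subquery, then take MAX of rows below it

Corrected query:
SELECT MAX(reading) FROM sensors WHERE reading < (SELECT MAX(reading) FROM sensors)

Result:
MAX(reading)
------------
68          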